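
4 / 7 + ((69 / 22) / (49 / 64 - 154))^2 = 739427228 / 1293049681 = 0.57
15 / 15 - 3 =-2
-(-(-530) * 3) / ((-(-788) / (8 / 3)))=-1060 / 197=-5.38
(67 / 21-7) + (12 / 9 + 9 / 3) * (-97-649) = -67966 / 21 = -3236.48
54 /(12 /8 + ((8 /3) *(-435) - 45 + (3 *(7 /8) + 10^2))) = -432 /8807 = -0.05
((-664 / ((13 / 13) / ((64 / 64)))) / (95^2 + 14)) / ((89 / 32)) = -0.03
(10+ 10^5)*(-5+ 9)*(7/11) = 2800280/11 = 254570.91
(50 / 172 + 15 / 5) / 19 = 283 / 1634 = 0.17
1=1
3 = 3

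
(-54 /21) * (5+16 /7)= -918 /49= -18.73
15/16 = 0.94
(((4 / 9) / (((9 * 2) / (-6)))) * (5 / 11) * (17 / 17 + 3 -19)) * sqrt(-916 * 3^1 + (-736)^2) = 200 * sqrt(134737) / 99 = 741.55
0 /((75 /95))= 0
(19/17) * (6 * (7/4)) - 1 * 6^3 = -6945/34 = -204.26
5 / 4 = 1.25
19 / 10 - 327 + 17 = -3081 / 10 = -308.10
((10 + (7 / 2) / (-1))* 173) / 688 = 2249 / 1376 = 1.63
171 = 171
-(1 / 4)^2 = -1 / 16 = -0.06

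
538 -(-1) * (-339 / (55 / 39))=16369 / 55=297.62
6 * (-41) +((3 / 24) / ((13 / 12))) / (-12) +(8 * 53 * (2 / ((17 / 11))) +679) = 1735639 / 1768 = 981.70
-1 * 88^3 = -681472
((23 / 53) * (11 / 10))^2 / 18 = 64009 / 5056200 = 0.01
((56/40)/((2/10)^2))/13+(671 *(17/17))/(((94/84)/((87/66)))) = 484582/611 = 793.10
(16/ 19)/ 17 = 16/ 323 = 0.05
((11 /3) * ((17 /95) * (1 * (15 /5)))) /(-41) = -187 /3895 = -0.05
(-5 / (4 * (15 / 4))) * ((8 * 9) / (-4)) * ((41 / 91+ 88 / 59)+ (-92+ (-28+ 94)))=-775002 / 5369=-144.35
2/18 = 1/9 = 0.11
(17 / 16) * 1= 17 / 16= 1.06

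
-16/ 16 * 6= -6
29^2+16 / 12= 2527 / 3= 842.33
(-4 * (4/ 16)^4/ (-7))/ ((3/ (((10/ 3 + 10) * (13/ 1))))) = 65/ 504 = 0.13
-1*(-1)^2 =-1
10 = 10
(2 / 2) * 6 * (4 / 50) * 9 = 108 / 25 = 4.32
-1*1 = -1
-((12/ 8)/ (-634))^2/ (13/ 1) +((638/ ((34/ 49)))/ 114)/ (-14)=-11668389445/ 20253758928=-0.58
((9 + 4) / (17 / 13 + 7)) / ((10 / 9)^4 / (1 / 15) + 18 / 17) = 232713 / 3557464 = 0.07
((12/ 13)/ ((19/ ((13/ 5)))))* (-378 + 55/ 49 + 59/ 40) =-2207367/ 46550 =-47.42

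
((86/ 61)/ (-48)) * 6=-0.18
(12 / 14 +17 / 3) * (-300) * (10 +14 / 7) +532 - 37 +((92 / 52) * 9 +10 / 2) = -2090251 / 91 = -22969.79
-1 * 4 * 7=-28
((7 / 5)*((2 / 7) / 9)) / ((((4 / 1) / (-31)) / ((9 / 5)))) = -31 / 50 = -0.62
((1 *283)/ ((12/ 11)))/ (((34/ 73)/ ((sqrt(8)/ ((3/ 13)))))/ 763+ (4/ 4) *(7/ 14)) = 1632152074850297/ 3145811870202-38319408127 *sqrt(2)/ 1048603956734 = 518.78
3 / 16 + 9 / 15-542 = -43297 / 80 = -541.21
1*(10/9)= 10/9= 1.11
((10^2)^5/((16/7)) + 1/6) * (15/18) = 131250000005/36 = 3645833333.47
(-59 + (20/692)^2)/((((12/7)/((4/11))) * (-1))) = 12.51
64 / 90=32 / 45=0.71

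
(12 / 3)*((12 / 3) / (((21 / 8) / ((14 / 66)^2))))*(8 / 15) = 7168 / 49005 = 0.15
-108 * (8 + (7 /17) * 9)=-21492 /17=-1264.24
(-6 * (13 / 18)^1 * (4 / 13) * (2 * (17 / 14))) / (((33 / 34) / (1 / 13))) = -2312 / 9009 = -0.26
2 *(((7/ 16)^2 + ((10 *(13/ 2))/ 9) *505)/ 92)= 8403641/ 105984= 79.29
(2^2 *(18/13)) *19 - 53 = 679/13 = 52.23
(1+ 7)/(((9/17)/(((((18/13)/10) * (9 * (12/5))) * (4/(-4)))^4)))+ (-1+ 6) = 13544214948149/11156640625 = 1214.00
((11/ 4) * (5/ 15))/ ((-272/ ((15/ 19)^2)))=-825/ 392768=-0.00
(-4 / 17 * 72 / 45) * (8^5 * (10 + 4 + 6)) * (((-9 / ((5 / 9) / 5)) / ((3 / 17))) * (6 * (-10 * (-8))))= 54358179840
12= 12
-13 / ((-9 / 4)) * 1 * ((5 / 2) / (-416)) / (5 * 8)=-1 / 1152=-0.00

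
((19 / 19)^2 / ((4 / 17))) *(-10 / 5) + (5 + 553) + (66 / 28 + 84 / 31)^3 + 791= 120214675211 / 81746504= 1470.58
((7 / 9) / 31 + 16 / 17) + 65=312878 / 4743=65.97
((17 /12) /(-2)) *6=-17 /4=-4.25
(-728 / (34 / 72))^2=2376675.65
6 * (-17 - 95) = -672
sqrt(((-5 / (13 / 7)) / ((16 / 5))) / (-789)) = 5*sqrt(71799) / 41028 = 0.03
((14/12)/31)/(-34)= -7/6324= -0.00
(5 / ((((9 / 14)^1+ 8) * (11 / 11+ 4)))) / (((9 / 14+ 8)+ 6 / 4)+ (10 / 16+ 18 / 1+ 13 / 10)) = 3920 / 1018699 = 0.00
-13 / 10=-1.30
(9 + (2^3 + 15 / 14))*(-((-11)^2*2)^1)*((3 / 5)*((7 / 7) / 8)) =-328.00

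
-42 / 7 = -6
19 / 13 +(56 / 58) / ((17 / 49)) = 27203 / 6409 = 4.24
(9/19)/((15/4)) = 12/95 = 0.13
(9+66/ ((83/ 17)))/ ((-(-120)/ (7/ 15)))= 0.09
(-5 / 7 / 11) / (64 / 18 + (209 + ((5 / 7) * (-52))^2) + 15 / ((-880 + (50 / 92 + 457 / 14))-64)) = -4199265 / 102961006802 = -0.00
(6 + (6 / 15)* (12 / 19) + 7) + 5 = 1734 / 95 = 18.25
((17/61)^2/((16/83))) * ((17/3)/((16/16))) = 407779/178608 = 2.28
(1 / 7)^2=1 / 49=0.02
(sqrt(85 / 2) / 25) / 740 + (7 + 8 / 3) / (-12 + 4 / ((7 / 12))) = -1.88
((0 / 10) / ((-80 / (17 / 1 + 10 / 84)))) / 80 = 0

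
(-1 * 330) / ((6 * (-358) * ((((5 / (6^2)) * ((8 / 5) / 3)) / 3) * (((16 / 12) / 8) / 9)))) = 120285 / 358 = 335.99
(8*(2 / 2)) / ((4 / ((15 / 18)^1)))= 5 / 3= 1.67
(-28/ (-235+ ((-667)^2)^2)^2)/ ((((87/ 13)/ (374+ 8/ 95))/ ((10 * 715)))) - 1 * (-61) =329175961540407790300232759/ 5396327238367340849864799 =61.00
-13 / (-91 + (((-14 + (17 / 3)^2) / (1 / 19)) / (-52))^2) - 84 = -865693788 / 10339775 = -83.72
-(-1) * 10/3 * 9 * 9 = 270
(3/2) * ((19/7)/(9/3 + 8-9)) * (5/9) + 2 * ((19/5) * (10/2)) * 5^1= 16055/84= 191.13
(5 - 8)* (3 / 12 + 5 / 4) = -9 / 2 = -4.50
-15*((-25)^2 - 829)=3060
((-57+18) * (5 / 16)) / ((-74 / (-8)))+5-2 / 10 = 2577 / 740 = 3.48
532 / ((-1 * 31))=-17.16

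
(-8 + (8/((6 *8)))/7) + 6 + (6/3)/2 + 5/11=-241/462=-0.52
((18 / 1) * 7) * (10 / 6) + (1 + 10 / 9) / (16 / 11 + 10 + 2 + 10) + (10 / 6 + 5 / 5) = 494021 / 2322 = 212.76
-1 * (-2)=2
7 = 7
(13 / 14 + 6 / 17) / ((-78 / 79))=-24095 / 18564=-1.30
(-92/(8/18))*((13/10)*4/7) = -5382/35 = -153.77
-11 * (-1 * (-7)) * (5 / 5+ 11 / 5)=-1232 / 5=-246.40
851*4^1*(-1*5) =-17020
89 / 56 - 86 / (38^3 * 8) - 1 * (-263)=406518911 / 1536416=264.59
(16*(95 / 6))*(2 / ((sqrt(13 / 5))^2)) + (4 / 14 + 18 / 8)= 215569 / 1092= 197.41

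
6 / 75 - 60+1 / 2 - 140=-9971 / 50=-199.42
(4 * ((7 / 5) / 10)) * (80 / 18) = 112 / 45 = 2.49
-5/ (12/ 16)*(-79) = 1580/ 3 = 526.67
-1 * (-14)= 14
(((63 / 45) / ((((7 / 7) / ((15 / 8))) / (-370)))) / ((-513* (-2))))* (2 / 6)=-1295 / 4104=-0.32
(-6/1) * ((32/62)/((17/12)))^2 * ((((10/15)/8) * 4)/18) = -4096/277729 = -0.01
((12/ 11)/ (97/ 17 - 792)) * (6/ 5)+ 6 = 4409886/ 735185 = 6.00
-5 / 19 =-0.26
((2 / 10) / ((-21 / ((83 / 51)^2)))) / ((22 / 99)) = -6889 / 60690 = -0.11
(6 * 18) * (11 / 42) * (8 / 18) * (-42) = -528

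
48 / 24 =2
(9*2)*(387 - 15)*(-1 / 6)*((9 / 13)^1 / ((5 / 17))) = -170748 / 65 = -2626.89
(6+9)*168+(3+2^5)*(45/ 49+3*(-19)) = 3900/ 7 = 557.14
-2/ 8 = -0.25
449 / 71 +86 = 6555 / 71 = 92.32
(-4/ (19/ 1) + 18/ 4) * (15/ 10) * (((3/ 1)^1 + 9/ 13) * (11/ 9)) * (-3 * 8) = -172128/ 247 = -696.87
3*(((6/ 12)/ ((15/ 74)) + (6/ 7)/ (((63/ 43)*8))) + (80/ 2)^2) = 4711467/ 980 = 4807.62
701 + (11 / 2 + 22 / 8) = 2837 / 4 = 709.25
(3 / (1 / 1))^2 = 9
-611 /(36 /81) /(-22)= 5499 /88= 62.49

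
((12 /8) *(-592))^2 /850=394272 /425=927.70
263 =263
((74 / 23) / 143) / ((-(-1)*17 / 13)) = 74 / 4301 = 0.02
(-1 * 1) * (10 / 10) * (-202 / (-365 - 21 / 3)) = -101 / 186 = -0.54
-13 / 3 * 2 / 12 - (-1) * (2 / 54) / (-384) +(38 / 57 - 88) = -912961 / 10368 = -88.06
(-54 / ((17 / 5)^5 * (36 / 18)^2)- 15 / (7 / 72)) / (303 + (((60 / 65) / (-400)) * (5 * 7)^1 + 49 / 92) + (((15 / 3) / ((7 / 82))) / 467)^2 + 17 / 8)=-28003671340302867300 / 55455984323204283523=-0.50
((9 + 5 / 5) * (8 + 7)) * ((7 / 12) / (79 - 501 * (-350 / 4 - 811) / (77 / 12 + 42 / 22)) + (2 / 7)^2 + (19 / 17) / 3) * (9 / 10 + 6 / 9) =21162969547305 / 198275401436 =106.74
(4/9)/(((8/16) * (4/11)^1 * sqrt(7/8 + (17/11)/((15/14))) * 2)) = 22 * sqrt(1009470)/27531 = 0.80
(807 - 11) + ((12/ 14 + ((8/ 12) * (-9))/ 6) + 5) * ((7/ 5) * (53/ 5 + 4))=22382/ 25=895.28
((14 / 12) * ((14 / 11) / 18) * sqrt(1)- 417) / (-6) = 247649 / 3564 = 69.49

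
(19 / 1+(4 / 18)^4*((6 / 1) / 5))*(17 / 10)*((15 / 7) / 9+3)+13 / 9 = 121765141 / 1148175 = 106.05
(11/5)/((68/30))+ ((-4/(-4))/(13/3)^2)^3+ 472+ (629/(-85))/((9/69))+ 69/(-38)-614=-4667318045017/23385889605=-199.58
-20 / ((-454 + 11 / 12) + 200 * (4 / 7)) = 0.06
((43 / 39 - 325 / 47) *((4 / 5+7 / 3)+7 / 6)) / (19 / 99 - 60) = 7559013 / 18088655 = 0.42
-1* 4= -4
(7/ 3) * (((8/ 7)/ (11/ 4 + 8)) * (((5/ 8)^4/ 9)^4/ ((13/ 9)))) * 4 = 152587890625/ 2688378497679753216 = 0.00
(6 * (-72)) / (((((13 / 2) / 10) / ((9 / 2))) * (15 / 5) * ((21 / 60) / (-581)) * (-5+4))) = -21513600 / 13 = -1654892.31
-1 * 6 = -6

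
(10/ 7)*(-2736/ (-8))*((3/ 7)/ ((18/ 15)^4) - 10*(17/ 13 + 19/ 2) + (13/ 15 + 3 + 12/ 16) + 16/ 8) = -378145657/ 7644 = -49469.60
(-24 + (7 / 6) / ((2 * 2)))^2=323761 / 576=562.09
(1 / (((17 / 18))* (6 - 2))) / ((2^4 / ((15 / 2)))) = 135 / 1088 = 0.12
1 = 1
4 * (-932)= -3728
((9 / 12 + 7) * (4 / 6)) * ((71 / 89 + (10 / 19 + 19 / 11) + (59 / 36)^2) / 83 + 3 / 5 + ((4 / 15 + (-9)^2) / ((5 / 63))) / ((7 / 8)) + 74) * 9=1930450806948343 / 33347872800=57888.27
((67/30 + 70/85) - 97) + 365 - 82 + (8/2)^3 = 129059/510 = 253.06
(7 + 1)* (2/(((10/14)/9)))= 1008/5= 201.60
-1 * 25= -25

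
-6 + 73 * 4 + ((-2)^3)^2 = 350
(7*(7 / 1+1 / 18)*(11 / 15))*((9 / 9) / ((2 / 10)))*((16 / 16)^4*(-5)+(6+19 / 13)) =156464 / 351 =445.77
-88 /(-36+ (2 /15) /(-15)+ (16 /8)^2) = 9900 /3601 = 2.75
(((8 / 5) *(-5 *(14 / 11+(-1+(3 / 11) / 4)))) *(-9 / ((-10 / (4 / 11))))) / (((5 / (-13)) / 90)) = 25272 / 121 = 208.86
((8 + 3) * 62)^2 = 465124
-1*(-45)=45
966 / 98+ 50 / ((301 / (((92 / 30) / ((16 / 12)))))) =3082 / 301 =10.24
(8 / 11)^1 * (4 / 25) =32 / 275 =0.12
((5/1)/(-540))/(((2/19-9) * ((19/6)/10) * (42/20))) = 50/31941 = 0.00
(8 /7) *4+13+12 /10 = 657 /35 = 18.77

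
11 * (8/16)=11/2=5.50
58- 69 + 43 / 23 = -210 / 23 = -9.13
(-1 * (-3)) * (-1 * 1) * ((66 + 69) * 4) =-1620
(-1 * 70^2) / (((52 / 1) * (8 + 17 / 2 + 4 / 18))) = -3150 / 559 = -5.64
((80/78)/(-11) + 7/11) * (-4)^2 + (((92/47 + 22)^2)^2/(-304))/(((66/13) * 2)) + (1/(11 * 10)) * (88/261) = -6784382549955403/69207246905940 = -98.03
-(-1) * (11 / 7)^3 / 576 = 1331 / 197568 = 0.01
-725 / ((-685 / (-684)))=-723.94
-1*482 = -482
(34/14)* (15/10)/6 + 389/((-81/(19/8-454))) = 9840953/4536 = 2169.52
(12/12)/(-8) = -1/8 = -0.12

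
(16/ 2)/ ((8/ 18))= 18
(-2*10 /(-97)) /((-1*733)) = -20 /71101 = -0.00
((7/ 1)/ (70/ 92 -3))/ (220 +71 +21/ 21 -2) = -161/ 14935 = -0.01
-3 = -3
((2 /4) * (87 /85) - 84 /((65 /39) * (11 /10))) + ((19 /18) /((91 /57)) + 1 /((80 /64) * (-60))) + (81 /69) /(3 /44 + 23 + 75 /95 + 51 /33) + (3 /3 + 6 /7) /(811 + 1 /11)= -9189601838722947 /205998339697150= -44.61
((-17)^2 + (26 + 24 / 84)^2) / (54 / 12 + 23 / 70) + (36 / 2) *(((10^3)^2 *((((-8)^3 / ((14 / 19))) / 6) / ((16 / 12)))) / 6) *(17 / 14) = -2620174319405 / 8281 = -316407960.32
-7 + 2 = -5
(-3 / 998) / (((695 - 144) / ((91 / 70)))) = -39 / 5498980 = -0.00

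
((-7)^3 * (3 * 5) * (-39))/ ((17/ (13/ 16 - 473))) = -1515948525/ 272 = -5573340.17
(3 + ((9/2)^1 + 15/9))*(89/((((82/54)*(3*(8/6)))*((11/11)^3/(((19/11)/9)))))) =8455/328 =25.78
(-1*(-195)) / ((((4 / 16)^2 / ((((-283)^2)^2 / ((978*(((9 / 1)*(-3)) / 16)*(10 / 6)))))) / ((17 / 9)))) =-181446245189248 / 13203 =-13742804301.24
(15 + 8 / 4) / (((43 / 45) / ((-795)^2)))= 11244165.70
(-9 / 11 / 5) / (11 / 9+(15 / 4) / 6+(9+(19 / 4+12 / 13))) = -8424 / 850465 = -0.01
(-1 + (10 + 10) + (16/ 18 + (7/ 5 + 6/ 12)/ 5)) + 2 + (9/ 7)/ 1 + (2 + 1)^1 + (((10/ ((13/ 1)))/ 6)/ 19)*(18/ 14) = 20667559/ 778050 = 26.56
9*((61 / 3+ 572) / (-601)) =-8.87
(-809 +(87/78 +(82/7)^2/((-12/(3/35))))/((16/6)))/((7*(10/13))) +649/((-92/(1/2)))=-6792897939/44178400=-153.76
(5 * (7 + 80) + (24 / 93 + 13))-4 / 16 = 55553 / 124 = 448.01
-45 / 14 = -3.21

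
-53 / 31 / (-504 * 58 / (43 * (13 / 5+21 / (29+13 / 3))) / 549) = 44903137 / 10068800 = 4.46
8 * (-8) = -64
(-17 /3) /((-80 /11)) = 0.78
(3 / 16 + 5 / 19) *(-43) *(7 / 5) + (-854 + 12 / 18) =-880.46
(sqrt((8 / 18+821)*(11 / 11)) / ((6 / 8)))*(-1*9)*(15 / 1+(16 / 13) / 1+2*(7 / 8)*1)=-935*sqrt(7393) / 13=-6184.13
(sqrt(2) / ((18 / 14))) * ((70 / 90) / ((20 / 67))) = 3283 * sqrt(2) / 1620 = 2.87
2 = 2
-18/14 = -9/7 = -1.29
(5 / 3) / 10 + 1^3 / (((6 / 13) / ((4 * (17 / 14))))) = 449 / 42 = 10.69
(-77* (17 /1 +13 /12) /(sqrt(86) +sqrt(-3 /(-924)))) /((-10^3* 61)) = 1286593 /(366000* (sqrt(77) +154* sqrt(86))) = 0.00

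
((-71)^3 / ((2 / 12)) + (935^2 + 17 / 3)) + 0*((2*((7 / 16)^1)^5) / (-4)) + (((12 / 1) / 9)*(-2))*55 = -1273382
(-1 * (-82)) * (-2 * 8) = -1312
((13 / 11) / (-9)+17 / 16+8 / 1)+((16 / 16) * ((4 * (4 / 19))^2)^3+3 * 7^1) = 2257067374235 / 74520675504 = 30.29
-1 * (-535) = 535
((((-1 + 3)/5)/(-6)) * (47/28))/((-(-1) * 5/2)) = -47/1050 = -0.04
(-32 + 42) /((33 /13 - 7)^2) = 845 /1682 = 0.50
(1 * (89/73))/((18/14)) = 623/657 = 0.95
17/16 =1.06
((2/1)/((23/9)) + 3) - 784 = -17945/23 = -780.22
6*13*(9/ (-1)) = -702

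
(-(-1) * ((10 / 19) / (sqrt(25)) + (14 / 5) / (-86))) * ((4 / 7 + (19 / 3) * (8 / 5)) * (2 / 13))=222552 / 1858675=0.12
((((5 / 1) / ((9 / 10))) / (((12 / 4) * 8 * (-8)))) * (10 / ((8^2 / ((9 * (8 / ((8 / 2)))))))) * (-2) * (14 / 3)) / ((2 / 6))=875 / 384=2.28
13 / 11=1.18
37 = 37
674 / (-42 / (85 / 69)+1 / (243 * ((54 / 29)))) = -751759380 / 38025091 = -19.77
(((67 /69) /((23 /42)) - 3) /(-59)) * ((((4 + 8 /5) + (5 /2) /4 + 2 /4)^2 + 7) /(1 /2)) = 919171 /423200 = 2.17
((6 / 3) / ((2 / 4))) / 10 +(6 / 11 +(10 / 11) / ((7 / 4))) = 564 / 385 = 1.46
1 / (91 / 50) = 50 / 91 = 0.55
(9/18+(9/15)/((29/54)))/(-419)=-469/121510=-0.00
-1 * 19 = -19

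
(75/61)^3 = 421875/226981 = 1.86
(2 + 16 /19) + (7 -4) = 111 /19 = 5.84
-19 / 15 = -1.27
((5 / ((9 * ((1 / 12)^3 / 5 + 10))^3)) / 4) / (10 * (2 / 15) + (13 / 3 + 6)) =663552000 / 4514964573974407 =0.00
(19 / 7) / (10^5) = 19 / 700000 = 0.00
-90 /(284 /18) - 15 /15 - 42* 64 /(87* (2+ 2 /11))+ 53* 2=85.13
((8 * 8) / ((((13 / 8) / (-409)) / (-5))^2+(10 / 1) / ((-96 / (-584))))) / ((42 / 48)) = 411109785600 / 341922367549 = 1.20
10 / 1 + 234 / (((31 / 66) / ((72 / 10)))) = 557534 / 155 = 3596.99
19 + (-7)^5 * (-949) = 15949862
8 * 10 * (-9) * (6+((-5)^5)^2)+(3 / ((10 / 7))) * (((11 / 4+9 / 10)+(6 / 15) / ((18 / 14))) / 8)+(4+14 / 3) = -33750020689409 / 4800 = -7031254310.29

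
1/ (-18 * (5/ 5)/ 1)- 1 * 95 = -1711/ 18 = -95.06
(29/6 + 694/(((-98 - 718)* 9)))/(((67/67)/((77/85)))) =1339877/312120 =4.29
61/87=0.70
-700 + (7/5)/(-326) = -1141007/1630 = -700.00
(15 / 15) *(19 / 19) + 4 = 5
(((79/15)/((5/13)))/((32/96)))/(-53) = -1027/1325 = -0.78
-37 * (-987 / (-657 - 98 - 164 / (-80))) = -19740 / 407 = -48.50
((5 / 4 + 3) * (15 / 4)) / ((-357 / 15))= -75 / 112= -0.67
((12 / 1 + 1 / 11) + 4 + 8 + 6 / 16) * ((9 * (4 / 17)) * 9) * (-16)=-1395144 / 187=-7460.66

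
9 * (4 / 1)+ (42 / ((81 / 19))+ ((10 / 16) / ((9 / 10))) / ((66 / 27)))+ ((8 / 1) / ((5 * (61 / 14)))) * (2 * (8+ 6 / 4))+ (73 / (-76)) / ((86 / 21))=52.88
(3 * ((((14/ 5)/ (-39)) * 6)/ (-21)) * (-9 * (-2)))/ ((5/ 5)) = 72/ 65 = 1.11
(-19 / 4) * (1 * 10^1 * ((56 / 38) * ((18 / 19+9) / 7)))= -1890 / 19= -99.47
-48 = -48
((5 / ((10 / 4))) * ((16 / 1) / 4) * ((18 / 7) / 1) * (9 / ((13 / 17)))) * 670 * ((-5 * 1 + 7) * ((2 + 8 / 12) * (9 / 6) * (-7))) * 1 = -118091520 / 13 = -9083963.08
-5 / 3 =-1.67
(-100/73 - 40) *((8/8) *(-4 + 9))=-15100/73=-206.85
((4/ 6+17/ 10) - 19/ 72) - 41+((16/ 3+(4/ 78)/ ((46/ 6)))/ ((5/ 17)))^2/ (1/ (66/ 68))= 9045429877/ 32184360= 281.05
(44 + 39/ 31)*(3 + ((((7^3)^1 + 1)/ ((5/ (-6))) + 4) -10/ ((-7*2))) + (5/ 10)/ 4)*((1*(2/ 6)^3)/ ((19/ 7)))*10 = -159084767/ 63612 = -2500.86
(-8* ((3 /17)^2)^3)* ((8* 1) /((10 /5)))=-23328 /24137569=-0.00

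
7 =7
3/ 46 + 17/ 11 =1.61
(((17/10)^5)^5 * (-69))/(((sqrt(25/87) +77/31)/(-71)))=5870865697641308850423175644756326235567/4917980000000000000000000000000 - 27167761849064125147502380204126901523 * sqrt(87)/983596000000000000000000000000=936125326.60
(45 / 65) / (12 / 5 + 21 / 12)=180 / 1079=0.17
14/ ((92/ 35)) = 245/ 46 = 5.33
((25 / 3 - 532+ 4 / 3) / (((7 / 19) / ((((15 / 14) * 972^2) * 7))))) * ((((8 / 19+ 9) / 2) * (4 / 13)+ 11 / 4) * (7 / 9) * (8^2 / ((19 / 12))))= -327599846115840 / 247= -1326315166460.89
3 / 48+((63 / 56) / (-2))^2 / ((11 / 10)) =493 / 1408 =0.35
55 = 55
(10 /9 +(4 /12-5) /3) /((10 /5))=-2 /9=-0.22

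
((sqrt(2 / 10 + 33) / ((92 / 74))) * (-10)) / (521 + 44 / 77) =-259 * sqrt(830) / 83973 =-0.09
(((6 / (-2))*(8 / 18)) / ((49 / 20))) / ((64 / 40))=-50 / 147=-0.34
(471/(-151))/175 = -471/26425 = -0.02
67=67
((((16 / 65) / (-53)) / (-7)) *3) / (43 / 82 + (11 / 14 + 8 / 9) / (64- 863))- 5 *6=-6961805007 / 232089650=-30.00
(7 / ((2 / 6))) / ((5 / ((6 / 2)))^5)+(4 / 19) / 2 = 103207 / 59375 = 1.74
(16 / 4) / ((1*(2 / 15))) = 30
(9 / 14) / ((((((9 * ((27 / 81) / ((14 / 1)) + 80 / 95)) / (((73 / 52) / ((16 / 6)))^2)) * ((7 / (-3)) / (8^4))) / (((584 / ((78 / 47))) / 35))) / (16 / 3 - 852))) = 25412432824512 / 74388223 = 341619.03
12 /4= 3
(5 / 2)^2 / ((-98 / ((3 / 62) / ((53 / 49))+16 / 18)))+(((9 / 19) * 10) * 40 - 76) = 24981410023 / 220267152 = 113.41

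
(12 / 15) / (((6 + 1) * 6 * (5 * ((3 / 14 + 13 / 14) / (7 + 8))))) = 0.05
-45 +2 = -43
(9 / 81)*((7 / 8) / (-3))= -0.03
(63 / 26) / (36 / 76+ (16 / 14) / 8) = 8379 / 2132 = 3.93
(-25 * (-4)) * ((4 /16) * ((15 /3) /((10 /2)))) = 25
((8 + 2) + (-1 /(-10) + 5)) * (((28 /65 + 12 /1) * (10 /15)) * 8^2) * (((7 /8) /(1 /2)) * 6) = 27329792 /325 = 84091.67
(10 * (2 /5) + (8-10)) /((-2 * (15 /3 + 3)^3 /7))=-7 /512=-0.01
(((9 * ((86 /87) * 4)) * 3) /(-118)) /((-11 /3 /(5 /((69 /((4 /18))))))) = 1720 /432883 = 0.00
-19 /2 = -9.50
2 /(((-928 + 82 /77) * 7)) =-0.00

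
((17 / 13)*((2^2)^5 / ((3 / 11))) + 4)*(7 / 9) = 1341508 / 351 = 3821.96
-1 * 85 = -85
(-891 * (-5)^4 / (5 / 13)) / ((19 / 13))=-18822375 / 19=-990651.32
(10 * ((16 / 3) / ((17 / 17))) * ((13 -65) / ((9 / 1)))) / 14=-4160 / 189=-22.01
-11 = -11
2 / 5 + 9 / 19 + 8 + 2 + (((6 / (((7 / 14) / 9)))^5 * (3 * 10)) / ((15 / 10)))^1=27917233460233 / 95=293865615370.87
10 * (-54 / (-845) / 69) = 36 / 3887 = 0.01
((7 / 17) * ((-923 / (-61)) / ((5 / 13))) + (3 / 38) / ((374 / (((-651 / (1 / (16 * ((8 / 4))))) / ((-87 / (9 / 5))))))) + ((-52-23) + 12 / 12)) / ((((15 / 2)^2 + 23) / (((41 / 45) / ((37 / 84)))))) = -111040947472 / 73719779353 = -1.51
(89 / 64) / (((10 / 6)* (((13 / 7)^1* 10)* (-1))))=-1869 / 41600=-0.04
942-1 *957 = -15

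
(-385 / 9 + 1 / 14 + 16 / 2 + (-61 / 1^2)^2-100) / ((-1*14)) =-451873 / 1764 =-256.16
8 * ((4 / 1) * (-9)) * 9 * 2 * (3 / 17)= -15552 / 17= -914.82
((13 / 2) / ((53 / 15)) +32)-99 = -65.16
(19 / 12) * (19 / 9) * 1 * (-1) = -361 / 108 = -3.34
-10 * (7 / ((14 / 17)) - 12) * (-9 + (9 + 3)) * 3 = 315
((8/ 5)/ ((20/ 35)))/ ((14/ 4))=4/ 5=0.80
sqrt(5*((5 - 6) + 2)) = sqrt(5) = 2.24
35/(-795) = -7/159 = -0.04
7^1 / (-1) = -7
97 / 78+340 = 26617 / 78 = 341.24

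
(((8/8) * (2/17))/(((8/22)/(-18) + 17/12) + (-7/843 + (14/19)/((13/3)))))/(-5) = -54970344/3640331975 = -0.02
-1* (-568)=568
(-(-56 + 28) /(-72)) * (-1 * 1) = 7 /18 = 0.39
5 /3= 1.67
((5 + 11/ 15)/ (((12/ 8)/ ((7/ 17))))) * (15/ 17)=1204/ 867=1.39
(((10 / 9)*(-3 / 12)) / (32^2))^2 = 25 / 339738624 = 0.00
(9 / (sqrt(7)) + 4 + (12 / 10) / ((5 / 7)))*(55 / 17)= 495*sqrt(7) / 119 + 1562 / 85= 29.38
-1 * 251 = -251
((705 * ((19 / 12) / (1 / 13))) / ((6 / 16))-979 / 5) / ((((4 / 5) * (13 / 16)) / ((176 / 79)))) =406569152 / 3081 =131960.13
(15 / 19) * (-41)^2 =25215 / 19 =1327.11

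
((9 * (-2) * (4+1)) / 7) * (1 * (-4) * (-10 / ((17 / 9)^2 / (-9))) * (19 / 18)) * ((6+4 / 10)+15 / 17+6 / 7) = 2683215720 / 240737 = 11145.84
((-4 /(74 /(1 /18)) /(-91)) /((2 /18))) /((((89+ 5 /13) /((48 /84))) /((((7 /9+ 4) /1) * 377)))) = 32422 /9480177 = 0.00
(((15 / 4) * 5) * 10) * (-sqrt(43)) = -375 * sqrt(43) / 2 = -1229.52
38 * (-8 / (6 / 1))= -152 / 3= -50.67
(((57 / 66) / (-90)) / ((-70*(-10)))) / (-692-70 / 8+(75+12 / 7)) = 19 / 864913500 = 0.00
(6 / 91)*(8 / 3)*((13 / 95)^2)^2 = 35152 / 570154375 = 0.00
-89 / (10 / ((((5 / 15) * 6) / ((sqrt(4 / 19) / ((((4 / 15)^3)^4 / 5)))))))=-746586112 * sqrt(19) / 3243658447265625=-0.00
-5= -5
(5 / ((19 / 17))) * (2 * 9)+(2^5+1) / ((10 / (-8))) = 54.13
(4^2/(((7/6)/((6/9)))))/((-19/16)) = -7.70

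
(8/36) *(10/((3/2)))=40/27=1.48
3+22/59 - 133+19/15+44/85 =-384679/3009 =-127.84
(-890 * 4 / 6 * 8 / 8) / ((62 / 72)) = -21360 / 31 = -689.03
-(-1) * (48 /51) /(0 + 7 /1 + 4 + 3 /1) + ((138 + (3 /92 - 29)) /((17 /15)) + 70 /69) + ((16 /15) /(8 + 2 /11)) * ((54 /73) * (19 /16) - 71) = 47551040497 /539462700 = 88.15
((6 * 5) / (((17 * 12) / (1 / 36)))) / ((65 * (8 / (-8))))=-1 / 15912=-0.00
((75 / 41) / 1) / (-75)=-1 / 41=-0.02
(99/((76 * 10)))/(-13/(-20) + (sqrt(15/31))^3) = 38341017/140017802 - 460350 * sqrt(465)/70008901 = 0.13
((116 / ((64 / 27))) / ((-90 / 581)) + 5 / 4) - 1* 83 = -63627 / 160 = -397.67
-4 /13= -0.31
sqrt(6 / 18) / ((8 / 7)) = 7 * sqrt(3) / 24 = 0.51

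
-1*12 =-12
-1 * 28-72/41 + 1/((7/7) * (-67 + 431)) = -444039/14924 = -29.75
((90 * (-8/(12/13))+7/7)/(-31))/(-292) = -779/9052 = -0.09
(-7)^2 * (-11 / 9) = -539 / 9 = -59.89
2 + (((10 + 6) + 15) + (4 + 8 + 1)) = 46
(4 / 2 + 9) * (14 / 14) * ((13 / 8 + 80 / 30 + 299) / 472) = 80069 / 11328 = 7.07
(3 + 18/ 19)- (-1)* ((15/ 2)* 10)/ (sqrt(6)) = 75/ 19 + 25* sqrt(6)/ 2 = 34.57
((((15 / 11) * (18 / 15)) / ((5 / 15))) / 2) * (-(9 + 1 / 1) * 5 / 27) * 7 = -350 / 11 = -31.82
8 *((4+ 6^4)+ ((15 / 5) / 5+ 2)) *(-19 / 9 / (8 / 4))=-164996 / 15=-10999.73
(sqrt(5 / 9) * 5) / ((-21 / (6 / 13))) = -10 * sqrt(5) / 273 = -0.08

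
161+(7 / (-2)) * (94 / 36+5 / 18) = 1358 / 9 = 150.89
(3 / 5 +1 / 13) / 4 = 11 / 65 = 0.17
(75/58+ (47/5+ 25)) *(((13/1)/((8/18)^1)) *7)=8477469/1160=7308.16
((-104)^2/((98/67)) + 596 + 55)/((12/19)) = 7490465/588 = 12738.89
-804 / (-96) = 67 / 8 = 8.38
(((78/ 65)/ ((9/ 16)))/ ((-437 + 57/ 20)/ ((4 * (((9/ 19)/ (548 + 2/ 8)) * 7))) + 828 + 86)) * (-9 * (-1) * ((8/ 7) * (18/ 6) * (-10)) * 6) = 26542080/ 114456107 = 0.23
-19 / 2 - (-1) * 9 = -1 / 2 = -0.50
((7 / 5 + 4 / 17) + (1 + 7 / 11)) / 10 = 0.33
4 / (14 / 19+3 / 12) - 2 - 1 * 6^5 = -583046 / 75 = -7773.95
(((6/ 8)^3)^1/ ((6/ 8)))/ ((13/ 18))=81/ 104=0.78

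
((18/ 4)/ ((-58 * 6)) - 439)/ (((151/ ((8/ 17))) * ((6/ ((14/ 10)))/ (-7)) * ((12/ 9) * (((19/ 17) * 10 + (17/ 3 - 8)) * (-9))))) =-4990699/ 236991480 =-0.02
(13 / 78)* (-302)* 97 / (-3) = 14647 / 9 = 1627.44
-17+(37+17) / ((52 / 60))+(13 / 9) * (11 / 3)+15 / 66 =392519 / 7722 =50.83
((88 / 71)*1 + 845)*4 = 240332 / 71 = 3384.96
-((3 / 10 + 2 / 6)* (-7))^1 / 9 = 133 / 270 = 0.49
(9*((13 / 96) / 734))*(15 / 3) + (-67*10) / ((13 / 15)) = -236051865 / 305344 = -773.07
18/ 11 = 1.64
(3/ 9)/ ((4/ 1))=1/ 12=0.08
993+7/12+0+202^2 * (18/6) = 1480867/12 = 123405.58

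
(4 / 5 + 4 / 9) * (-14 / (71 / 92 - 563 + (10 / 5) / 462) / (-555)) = -5553856 / 99470288475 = -0.00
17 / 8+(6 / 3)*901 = 14433 / 8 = 1804.12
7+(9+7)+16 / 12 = 73 / 3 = 24.33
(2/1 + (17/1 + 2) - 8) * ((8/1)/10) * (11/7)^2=6292/245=25.68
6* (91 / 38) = 273 / 19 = 14.37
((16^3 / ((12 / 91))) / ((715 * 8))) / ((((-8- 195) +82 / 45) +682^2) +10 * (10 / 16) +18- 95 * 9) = 0.00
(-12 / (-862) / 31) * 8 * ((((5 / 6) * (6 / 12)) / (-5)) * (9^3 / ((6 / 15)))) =-7290 / 13361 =-0.55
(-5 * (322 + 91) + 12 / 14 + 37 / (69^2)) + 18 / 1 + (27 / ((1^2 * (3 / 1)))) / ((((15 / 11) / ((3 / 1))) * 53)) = -18067459787 / 8831655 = -2045.76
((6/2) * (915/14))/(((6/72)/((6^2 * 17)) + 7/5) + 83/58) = 69.25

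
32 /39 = 0.82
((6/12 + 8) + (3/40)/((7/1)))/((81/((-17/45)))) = -40511/1020600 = -0.04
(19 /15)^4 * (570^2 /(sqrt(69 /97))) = 188183524 * sqrt(6693) /15525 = 991654.53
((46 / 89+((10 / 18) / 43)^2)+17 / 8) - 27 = -2597425967 / 106635528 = -24.36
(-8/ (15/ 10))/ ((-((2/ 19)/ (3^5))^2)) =28422252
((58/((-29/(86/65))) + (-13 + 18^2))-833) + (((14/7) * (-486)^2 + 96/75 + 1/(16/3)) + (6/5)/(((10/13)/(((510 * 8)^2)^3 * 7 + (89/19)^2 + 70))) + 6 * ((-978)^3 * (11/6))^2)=94590230636737714622720737623/1877200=50388999913028827308076.25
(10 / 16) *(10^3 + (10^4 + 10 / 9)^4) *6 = 82048956075458213750 / 2187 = 37516669444653961.48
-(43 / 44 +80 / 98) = -3867 / 2156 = -1.79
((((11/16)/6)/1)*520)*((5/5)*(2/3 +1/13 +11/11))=935/9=103.89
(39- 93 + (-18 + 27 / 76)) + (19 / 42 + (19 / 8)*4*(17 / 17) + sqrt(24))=-98461 / 1596 + 2*sqrt(6)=-56.79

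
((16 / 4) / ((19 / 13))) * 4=10.95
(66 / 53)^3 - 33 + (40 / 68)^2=-1321865905 / 43025453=-30.72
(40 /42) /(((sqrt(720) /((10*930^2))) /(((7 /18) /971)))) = 480500*sqrt(5) /8739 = 122.95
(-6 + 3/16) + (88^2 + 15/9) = 371513/48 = 7739.85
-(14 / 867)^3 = -2744 / 651714363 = -0.00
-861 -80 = -941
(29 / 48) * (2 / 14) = 29 / 336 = 0.09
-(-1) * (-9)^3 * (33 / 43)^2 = -793881 / 1849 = -429.36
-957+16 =-941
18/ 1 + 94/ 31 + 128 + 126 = 8526/ 31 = 275.03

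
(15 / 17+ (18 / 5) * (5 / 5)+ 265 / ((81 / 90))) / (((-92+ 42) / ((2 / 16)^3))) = -228679 / 19584000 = -0.01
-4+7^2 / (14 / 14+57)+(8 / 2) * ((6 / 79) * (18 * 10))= 236103 / 4582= 51.53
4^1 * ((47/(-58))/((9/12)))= -376/87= -4.32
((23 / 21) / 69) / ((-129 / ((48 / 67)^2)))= -256 / 4053567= -0.00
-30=-30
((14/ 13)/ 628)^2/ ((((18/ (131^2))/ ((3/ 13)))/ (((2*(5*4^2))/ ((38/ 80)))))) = 672711200/ 3086769621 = 0.22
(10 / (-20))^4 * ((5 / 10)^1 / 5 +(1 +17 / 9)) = 269 / 1440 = 0.19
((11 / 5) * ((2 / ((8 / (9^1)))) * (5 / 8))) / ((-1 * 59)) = -99 / 1888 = -0.05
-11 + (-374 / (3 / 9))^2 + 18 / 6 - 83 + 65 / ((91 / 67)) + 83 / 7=8811969 / 7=1258852.71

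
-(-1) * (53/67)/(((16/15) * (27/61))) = 16165/9648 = 1.68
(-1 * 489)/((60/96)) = -3912/5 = -782.40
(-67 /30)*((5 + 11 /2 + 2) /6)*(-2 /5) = 67 /36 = 1.86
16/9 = 1.78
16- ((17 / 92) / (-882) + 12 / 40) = 6369889 / 405720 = 15.70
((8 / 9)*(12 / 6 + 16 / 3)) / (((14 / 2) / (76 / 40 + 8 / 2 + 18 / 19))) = 114488 / 17955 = 6.38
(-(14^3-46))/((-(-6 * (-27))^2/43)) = 58007/13122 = 4.42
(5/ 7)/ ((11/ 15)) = 75/ 77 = 0.97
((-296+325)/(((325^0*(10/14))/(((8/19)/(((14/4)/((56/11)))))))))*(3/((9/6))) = 51968/1045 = 49.73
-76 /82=-38 /41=-0.93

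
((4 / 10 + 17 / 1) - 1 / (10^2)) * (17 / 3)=29563 / 300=98.54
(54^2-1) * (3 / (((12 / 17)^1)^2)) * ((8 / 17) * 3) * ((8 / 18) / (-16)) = -49555 / 72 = -688.26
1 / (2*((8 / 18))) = 9 / 8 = 1.12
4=4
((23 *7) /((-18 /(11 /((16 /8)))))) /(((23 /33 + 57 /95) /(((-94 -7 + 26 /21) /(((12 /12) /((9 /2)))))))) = 29151925 /1712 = 17027.99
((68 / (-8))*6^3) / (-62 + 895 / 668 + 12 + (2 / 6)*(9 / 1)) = 136272 / 3389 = 40.21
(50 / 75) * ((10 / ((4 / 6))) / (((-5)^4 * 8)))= 1 / 500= 0.00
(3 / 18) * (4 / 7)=2 / 21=0.10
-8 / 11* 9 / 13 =-72 / 143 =-0.50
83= 83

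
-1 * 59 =-59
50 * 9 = 450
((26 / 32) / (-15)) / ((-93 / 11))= 143 / 22320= 0.01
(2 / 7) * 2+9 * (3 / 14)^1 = 5 / 2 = 2.50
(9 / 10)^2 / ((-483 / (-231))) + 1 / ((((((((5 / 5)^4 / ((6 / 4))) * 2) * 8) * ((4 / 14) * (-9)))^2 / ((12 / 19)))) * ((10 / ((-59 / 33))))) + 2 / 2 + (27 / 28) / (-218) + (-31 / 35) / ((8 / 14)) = -282553669259 / 1690095052800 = -0.17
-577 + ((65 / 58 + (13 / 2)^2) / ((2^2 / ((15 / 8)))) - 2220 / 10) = -2890423 / 3712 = -778.67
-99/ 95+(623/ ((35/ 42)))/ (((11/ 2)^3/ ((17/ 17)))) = 436407/ 126445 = 3.45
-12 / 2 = -6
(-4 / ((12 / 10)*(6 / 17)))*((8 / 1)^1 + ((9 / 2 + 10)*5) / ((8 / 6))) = -42415 / 72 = -589.10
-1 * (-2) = 2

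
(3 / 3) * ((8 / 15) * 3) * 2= 3.20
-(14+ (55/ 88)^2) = -14.39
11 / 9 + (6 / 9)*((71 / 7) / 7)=965 / 441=2.19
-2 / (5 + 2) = -2 / 7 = -0.29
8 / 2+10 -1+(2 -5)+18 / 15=56 / 5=11.20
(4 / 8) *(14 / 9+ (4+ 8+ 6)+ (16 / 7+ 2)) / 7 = 751 / 441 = 1.70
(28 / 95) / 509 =28 / 48355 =0.00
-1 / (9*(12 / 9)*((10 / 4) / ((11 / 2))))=-11 / 60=-0.18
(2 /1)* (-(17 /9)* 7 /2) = -119 /9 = -13.22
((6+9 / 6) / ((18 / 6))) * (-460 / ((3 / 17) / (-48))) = 312800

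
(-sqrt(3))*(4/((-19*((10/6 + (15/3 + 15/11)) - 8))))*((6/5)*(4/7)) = 3168*sqrt(3)/665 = 8.25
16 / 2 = 8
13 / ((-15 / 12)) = -52 / 5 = -10.40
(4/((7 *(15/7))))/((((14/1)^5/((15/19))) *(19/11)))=11/48538616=0.00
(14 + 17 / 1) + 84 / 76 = 610 / 19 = 32.11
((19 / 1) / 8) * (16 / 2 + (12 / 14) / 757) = 402781 / 21196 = 19.00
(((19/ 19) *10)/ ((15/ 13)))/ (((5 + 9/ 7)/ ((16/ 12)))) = 182/ 99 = 1.84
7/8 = 0.88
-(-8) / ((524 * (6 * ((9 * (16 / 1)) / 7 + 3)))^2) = 49 / 33638992200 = 0.00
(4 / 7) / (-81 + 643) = 2 / 1967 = 0.00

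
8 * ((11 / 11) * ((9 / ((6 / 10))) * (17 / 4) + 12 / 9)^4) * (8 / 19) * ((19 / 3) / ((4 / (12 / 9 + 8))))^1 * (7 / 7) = 2604366950647 / 2916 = 893129955.64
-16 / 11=-1.45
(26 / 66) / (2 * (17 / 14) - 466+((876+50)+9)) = 91 / 108900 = 0.00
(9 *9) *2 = 162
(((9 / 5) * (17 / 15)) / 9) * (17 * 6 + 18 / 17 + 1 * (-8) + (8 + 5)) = 1837 / 75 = 24.49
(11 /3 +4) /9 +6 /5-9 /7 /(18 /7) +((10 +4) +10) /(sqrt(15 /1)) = 419 /270 +8 * sqrt(15) /5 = 7.75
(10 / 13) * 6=60 / 13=4.62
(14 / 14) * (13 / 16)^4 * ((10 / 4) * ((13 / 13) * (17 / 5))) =485537 / 131072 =3.70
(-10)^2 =100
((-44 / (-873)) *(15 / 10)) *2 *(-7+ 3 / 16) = -1199 / 1164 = -1.03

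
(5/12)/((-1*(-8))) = 0.05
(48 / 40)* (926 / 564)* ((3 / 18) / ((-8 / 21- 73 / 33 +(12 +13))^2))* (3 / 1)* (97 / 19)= 2396495871 / 239243415680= 0.01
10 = 10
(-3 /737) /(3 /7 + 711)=-7 /1223420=-0.00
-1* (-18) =18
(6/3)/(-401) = -2/401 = -0.00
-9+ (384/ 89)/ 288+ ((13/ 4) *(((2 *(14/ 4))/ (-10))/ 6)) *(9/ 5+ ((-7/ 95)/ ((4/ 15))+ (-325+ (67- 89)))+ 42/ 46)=7570873339/ 62228800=121.66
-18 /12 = -3 /2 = -1.50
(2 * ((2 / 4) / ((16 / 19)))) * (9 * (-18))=-1539 / 8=-192.38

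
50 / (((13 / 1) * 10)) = 5 / 13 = 0.38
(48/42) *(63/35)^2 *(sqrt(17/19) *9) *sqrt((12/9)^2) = 7776 *sqrt(323)/3325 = 42.03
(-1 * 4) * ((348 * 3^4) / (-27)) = 4176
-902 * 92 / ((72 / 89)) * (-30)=9231970 / 3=3077323.33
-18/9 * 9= -18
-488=-488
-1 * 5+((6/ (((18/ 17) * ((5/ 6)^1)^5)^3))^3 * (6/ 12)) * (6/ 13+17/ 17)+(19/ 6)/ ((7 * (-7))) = 37489731272584101322898945790181052004127/ 108627773443004116415977478027343750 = 345121.05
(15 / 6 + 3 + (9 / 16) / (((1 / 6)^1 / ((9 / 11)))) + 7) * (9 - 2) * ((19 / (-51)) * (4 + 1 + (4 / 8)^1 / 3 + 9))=-563.82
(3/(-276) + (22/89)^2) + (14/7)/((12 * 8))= 0.07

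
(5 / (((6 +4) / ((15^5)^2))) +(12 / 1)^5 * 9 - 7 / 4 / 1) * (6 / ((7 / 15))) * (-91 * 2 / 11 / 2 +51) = 12196250491987125 / 77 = 158392863532300.32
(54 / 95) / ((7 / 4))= 216 / 665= 0.32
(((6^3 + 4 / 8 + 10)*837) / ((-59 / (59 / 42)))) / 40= -126387 / 1120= -112.85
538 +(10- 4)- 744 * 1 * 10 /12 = -76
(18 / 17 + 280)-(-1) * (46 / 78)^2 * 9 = 816475 / 2873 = 284.19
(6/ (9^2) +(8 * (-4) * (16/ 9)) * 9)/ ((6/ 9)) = -6911/ 9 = -767.89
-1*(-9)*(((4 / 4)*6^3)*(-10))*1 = -19440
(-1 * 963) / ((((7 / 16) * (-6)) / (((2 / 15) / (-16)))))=-107 / 35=-3.06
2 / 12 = 1 / 6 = 0.17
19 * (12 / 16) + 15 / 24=119 / 8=14.88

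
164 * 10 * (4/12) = 1640/3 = 546.67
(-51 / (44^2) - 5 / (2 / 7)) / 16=-33931 / 30976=-1.10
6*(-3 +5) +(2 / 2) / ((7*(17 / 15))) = 1443 / 119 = 12.13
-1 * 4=-4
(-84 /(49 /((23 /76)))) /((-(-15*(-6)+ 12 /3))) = 69 /12502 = 0.01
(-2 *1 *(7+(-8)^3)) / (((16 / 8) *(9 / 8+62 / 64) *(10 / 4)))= 6464 / 67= 96.48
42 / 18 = 7 / 3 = 2.33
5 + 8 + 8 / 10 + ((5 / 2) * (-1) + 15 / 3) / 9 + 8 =1987 / 90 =22.08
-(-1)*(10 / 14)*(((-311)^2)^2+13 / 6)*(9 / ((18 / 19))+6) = 8700105214145 / 84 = 103572681120.77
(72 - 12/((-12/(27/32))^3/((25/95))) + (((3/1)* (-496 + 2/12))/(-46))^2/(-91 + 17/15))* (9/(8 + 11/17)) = 781030364157891/12431030484992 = 62.83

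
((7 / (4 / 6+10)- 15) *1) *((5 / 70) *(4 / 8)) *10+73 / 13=2869 / 5824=0.49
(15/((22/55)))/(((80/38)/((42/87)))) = 1995/232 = 8.60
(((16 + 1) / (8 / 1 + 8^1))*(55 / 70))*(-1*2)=-187 / 112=-1.67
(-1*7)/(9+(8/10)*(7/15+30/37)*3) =-6475/11161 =-0.58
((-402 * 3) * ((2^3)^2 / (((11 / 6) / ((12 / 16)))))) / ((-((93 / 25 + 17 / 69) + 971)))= 599140800 / 18499987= 32.39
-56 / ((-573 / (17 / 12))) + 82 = 82.14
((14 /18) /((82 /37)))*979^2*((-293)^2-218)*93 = 658958185744859 /246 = 2678691811970.97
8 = 8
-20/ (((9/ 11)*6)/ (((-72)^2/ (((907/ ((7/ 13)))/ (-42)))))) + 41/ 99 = 527.03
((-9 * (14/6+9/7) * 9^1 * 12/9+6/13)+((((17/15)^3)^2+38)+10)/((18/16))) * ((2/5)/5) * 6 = -12905455774072/77741015625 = -166.01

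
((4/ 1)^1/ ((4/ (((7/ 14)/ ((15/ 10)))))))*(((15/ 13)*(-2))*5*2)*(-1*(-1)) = -100/ 13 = -7.69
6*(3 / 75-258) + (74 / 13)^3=-74880118 / 54925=-1363.32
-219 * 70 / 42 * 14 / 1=-5110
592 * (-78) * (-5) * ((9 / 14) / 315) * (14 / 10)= 23088 / 35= 659.66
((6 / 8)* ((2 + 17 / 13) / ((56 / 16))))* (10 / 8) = 645 / 728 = 0.89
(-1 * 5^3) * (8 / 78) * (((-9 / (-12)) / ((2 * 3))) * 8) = -500 / 39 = -12.82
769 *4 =3076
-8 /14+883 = 6177 /7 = 882.43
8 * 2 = 16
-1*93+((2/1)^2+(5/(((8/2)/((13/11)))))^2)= -86.82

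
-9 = -9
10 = 10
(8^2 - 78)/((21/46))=-92/3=-30.67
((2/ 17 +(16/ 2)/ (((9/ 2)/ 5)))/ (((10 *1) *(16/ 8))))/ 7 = 689/ 10710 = 0.06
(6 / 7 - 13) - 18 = -211 / 7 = -30.14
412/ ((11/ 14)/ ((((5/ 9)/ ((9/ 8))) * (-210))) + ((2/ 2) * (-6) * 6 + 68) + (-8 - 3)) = 16150400/ 822903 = 19.63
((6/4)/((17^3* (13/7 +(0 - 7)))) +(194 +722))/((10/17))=21601477/13872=1557.20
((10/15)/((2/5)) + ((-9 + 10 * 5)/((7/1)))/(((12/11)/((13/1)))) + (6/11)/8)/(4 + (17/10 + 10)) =55080/12089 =4.56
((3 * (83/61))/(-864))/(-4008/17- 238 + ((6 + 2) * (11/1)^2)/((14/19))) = -9877/1755991872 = -0.00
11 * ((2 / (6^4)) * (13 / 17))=143 / 11016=0.01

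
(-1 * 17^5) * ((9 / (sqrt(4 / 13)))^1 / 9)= -1419857 * sqrt(13) / 2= -2559683.61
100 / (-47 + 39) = -25 / 2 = -12.50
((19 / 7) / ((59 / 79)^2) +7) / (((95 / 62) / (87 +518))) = 2169188296 / 462973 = 4685.35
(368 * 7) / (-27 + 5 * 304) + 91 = 138439 / 1493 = 92.73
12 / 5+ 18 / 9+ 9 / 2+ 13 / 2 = 77 / 5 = 15.40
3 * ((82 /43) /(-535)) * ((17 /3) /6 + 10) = -8077 /69015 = -0.12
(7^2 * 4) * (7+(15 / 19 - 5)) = 10388 / 19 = 546.74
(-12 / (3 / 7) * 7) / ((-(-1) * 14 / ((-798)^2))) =-8915256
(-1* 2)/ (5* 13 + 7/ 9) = -9/ 296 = -0.03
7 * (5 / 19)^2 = 175 / 361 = 0.48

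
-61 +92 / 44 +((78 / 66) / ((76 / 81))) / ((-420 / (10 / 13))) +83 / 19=-638371 / 11704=-54.54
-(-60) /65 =12 /13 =0.92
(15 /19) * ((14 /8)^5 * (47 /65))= 9.37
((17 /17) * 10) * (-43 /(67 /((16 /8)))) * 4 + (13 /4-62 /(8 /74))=-166587 /268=-621.59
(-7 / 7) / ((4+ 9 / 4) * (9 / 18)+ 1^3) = -8 / 33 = -0.24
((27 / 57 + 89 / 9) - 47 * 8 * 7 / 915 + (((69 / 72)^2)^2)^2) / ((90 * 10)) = 0.01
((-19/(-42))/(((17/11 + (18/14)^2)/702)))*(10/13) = 76.37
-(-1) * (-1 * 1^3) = -1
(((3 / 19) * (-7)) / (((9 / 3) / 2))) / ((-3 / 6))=28 / 19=1.47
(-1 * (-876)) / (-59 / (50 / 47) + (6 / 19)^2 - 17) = -15811800 / 1306103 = -12.11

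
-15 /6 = -5 /2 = -2.50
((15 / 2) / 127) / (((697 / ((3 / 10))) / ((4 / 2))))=9 / 177038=0.00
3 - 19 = -16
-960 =-960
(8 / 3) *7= 56 / 3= 18.67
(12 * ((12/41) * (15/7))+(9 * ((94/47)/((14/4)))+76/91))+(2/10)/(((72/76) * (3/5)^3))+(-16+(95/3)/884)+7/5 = -25479557/308255220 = -0.08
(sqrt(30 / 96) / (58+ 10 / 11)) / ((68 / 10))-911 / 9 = -911 / 9+ 55* sqrt(5) / 88128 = -101.22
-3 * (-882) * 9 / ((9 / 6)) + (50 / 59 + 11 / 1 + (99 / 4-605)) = 3612593 / 236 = 15307.60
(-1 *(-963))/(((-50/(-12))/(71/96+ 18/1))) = 1732437/400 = 4331.09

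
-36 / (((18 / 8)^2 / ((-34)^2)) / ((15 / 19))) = -369920 / 57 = -6489.82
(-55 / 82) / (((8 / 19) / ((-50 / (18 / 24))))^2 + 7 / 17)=-210959375 / 129521296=-1.63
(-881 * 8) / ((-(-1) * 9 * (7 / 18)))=-14096 / 7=-2013.71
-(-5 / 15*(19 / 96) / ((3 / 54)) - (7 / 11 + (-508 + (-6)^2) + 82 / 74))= -3054571 / 6512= -469.07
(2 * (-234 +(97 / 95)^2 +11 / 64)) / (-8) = 134456949 / 2310400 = 58.20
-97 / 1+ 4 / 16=-387 / 4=-96.75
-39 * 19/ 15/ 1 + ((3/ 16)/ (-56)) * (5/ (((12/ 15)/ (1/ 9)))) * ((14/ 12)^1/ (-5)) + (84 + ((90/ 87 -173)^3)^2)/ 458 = 354420377390392874397379477/ 6276766026654720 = 56465443491.97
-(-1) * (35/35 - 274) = -273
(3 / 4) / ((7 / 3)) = 9 / 28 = 0.32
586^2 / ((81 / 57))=6524524 / 27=241649.04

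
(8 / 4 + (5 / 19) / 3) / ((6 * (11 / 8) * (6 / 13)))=3094 / 5643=0.55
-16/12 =-1.33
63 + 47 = 110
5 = 5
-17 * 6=-102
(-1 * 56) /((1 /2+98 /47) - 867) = 0.06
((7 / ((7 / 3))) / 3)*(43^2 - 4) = 1845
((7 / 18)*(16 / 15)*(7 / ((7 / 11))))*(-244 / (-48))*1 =23.20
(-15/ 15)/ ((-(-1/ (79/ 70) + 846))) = 79/ 66764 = 0.00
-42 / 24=-7 / 4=-1.75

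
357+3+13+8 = 381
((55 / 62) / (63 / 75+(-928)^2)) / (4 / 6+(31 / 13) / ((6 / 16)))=53625 / 365745201548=0.00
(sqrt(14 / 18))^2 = 7 / 9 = 0.78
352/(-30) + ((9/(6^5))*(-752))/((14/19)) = -48817/3780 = -12.91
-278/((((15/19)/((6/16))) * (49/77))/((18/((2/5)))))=-261459/28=-9337.82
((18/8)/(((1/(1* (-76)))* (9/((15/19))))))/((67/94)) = -1410/67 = -21.04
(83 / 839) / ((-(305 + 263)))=-83 / 476552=-0.00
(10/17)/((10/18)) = 1.06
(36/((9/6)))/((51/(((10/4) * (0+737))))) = 867.06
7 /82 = 0.09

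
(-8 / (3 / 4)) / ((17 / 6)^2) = -384 / 289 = -1.33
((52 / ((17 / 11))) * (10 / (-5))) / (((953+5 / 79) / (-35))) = 112970 / 45713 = 2.47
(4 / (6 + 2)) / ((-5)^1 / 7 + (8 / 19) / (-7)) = -133 / 206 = -0.65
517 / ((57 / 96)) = 16544 / 19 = 870.74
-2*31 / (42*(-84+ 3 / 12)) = 124 / 7035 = 0.02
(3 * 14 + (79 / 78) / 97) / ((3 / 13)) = 317851 / 1746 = 182.05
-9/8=-1.12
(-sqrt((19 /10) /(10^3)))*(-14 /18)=7*sqrt(19) /900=0.03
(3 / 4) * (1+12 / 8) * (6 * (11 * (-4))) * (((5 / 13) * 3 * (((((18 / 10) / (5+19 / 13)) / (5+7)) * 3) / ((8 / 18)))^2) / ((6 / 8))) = -18.70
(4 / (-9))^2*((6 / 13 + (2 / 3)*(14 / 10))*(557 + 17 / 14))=1133696 / 7371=153.80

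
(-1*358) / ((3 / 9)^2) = -3222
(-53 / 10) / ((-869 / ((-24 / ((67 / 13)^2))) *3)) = -35828 / 19504705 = -0.00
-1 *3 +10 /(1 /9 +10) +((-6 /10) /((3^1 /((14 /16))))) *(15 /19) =-29727 /13832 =-2.15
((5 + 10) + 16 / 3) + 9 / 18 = 125 / 6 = 20.83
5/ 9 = 0.56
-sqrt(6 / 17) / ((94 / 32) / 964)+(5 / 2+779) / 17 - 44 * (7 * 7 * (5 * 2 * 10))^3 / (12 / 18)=-264004355998437 / 34 - 15424 * sqrt(102) / 799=-7764834000148.99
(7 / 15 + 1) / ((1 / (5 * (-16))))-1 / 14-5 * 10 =-7031 / 42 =-167.40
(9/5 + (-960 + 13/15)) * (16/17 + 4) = -80416/17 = -4730.35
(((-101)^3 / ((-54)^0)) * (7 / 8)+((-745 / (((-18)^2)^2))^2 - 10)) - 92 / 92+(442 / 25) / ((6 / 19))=-248353652484714167 / 275499014400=-901468.39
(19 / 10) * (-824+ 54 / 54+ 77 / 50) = -1560.77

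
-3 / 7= -0.43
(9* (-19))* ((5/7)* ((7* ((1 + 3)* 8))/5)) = -5472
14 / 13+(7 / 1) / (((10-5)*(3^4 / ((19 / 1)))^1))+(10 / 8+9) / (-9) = 5611 / 21060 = 0.27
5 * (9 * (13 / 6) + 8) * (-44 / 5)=-1210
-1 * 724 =-724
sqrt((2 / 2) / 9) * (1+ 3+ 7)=11 / 3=3.67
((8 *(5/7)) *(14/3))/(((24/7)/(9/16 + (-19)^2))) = 202475/72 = 2812.15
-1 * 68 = -68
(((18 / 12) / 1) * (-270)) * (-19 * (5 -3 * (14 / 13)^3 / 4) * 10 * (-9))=-6182393850 / 2197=-2814016.32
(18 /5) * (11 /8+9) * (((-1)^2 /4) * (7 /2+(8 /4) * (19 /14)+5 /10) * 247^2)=2141964981 /560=3824937.47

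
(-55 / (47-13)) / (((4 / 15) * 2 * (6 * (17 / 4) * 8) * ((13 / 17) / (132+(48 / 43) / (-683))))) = -266520375 / 103848784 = -2.57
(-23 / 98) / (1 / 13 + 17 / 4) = -598 / 11025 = -0.05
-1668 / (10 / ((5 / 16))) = -417 / 8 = -52.12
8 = 8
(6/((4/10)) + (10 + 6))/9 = 31/9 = 3.44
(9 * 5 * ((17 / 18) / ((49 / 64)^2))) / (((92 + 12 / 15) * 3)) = 54400 / 208887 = 0.26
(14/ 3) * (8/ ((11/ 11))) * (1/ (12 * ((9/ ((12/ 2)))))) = 56/ 27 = 2.07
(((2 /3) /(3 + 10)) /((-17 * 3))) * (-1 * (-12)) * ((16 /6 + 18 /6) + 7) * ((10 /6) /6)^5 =-59375 /234896922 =-0.00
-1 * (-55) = 55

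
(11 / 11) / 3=1 / 3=0.33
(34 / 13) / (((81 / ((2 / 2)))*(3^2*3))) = 34 / 28431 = 0.00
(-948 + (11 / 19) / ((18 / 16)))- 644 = -272144 / 171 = -1591.49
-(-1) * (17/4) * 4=17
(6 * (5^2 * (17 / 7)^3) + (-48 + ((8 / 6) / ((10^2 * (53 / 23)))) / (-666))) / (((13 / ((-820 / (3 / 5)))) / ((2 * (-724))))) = 226474505949597296 / 708272019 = 319756392.85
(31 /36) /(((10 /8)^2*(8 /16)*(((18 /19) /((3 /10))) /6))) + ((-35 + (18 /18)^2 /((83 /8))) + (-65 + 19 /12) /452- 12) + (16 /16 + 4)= -6744387341 /168822000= -39.95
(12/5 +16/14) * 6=744/35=21.26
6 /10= 3 /5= 0.60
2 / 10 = 1 / 5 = 0.20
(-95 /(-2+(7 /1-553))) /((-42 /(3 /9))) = -95 /69048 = -0.00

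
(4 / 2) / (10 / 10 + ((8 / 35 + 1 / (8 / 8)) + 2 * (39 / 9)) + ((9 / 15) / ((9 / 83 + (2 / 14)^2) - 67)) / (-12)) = 25383400 / 138288583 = 0.18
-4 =-4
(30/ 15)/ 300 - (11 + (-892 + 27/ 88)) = 5812619/ 6600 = 880.70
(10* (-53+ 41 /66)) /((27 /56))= -967960 /891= -1086.37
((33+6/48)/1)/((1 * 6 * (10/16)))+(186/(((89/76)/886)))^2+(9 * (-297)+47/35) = 32941225581975607/1663410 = 19803431253.86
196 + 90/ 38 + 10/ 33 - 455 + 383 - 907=-489266/ 627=-780.33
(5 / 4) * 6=15 / 2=7.50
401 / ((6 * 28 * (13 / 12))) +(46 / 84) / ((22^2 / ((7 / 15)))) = 8735873 / 3963960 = 2.20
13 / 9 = 1.44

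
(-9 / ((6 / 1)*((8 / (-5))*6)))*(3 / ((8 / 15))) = 225 / 256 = 0.88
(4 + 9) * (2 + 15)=221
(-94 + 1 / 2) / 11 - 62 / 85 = -1569 / 170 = -9.23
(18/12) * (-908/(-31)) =1362/31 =43.94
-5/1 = -5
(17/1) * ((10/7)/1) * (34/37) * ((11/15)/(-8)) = -3179/1554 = -2.05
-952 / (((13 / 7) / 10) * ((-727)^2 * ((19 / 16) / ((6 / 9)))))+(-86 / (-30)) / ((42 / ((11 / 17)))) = 54135617999 / 1398154760730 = 0.04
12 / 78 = 2 / 13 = 0.15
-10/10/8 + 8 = 63/8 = 7.88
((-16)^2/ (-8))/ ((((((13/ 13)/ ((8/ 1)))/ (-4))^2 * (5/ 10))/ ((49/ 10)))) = -1605632/ 5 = -321126.40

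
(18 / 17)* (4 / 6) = 12 / 17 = 0.71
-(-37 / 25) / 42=37 / 1050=0.04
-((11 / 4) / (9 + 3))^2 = -121 / 2304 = -0.05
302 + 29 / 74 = 22377 / 74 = 302.39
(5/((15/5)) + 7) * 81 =702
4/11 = 0.36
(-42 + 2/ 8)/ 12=-167/ 48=-3.48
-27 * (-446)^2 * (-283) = 1519917156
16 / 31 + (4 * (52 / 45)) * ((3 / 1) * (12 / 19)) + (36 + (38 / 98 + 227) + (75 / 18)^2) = 1506663113 / 5194980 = 290.02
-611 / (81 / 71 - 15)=43381 / 984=44.09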